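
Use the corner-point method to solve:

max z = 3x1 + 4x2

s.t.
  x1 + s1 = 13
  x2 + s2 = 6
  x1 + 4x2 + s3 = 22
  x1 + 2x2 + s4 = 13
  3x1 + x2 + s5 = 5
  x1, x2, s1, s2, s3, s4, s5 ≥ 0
x1 = 0, x2 = 5, z = 20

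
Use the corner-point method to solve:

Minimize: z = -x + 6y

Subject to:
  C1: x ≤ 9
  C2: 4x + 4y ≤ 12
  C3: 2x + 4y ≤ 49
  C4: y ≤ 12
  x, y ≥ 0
x = 3, y = 0, z = -3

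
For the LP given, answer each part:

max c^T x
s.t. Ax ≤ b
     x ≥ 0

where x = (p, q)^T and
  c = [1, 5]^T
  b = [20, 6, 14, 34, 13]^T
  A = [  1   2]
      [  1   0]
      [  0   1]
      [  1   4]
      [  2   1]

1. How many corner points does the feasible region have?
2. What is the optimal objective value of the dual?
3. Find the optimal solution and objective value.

1. 5
2. 42.5 (by strong duality, equal to the primal optimum)
3. p = 0, q = 8.5, z = 42.5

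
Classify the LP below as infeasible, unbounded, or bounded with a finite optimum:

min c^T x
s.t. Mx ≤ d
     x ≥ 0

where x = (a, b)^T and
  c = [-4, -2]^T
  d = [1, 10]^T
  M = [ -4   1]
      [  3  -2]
Feasible point: (0, 0) satisfies every constraint, so the LP is feasible.
Direction d = (1, 4): for each constraint row a, a·d ≤ 0 —
  (-4)(1) + (1)(4) = 0 ≤ 0
  (3)(1) + (-2)(4) = -5 ≤ 0
and d ≥ 0, so (0, 0) + t·d stays feasible for every t ≥ 0. Along this ray z = -4a - 2b changes by -12 per unit t, so z → −∞.

Unbounded: there is a feasible ray along which z → −∞.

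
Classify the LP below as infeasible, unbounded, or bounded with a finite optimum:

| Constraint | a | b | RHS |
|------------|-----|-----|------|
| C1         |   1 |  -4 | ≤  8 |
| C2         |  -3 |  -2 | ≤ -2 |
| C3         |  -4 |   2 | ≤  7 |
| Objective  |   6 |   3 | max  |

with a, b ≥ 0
Feasible point: (0, 1) satisfies every constraint, so the LP is feasible.
Direction d = (1, 1): for each constraint row a, a·d ≤ 0 —
  (1)(1) + (-4)(1) = -3 ≤ 0
  (-3)(1) + (-2)(1) = -5 ≤ 0
  (-4)(1) + (2)(1) = -2 ≤ 0
and d ≥ 0, so (0, 1) + t·d stays feasible for every t ≥ 0. Along this ray z = 6a + 3b changes by 9 per unit t, so z → +∞.

Unbounded — the objective can increase without bound over the feasible region.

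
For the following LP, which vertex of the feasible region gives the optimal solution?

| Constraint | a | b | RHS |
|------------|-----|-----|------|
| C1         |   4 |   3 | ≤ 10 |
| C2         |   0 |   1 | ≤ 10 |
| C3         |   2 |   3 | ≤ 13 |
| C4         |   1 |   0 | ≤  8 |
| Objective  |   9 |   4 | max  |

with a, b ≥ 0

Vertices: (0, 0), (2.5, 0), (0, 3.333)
Evaluating z = 9a + 4b at each vertex:
  (0, 0): z = 0
  (2.5, 0): z = 22.5
  (0, 3.333): z = 13.33

The largest value is z = 22.5, attained at (2.5, 0).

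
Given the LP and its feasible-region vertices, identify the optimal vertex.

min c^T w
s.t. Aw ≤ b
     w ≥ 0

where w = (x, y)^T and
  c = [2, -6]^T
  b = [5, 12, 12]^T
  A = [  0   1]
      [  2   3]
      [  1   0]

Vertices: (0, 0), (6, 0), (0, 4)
Evaluating z = 2x - 6y at each vertex:
  (0, 0): z = 0
  (6, 0): z = 12
  (0, 4): z = -24

The smallest value is z = -24, attained at (0, 4).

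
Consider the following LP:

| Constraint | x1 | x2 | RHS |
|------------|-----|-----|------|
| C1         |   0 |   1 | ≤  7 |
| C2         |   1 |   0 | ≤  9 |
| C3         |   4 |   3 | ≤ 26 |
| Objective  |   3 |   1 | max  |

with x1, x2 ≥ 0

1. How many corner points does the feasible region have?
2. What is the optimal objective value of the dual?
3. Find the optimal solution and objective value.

1. 4
2. 19.5 (by strong duality, equal to the primal optimum)
3. x1 = 6.5, x2 = 0, z = 19.5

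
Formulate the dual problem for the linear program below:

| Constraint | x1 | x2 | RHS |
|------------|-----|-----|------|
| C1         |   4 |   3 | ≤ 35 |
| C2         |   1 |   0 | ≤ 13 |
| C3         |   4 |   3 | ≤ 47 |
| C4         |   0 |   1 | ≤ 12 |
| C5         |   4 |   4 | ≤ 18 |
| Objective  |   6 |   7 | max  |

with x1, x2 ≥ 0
Minimize: z = 35y1 + 13y2 + 47y3 + 12y4 + 18y5

Subject to:
  C1: -4y1 - y2 - 4y3 - 4y5 ≤ -6
  C2: -3y1 - 3y3 - y4 - 4y5 ≤ -7
  y1, y2, y3, y4, y5 ≥ 0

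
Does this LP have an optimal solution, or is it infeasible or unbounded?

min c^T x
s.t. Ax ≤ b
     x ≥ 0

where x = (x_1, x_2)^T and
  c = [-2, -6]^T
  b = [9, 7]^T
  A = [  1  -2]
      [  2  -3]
Feasible point: (0, 0) satisfies every constraint, so the LP is feasible.
Direction d = (0, 1): for each constraint row a, a·d ≤ 0 —
  (1)(0) + (-2)(1) = -2 ≤ 0
  (2)(0) + (-3)(1) = -3 ≤ 0
and d ≥ 0, so (0, 0) + t·d stays feasible for every t ≥ 0. Along this ray z = -2x_1 - 6x_2 changes by -6 per unit t, so z → −∞.

Unbounded: there is a feasible ray along which z → −∞.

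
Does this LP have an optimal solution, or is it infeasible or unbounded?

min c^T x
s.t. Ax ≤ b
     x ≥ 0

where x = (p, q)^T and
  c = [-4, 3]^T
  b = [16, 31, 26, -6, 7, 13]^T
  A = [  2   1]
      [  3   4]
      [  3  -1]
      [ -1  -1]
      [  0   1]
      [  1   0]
The point (8, 0) satisfies every constraint, so the LP is feasible; the constraints give p ≤ 13 and q ≤ 7, which with p, q ≥ 0 keep the feasible region inside a bounded box. A feasible, bounded LP attains a finite optimum at a vertex.

Evaluating z = -4p + 3q at each vertex:
  (6, 0): z = -24
  (8, 0): z = -32
  (6.6, 2.8): z = -18
  (1, 7): z = 17
  (0, 7): z = 21
  (0, 6): z = 18

The LP has an optimal solution: (8, 0) with z = -32.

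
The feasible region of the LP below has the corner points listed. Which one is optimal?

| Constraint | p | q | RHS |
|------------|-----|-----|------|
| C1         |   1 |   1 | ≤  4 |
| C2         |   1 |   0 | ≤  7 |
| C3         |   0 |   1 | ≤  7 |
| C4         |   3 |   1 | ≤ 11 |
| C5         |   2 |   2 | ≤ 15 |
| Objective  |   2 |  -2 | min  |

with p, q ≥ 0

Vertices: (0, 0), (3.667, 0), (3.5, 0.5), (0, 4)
(0, 4) with z = -8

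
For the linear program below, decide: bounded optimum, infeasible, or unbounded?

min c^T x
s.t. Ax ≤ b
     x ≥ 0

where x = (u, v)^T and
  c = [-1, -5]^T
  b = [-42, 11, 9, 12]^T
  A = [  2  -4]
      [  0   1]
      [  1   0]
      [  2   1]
The point (0.5, 11) satisfies every constraint, so the LP is feasible; the constraints give u ≤ 9 and v ≤ 11, which with u, v ≥ 0 keep the feasible region inside a bounded box. A feasible, bounded LP attains a finite optimum at a vertex.

Bounded optimum: z* = -55.5 at (0.5, 11).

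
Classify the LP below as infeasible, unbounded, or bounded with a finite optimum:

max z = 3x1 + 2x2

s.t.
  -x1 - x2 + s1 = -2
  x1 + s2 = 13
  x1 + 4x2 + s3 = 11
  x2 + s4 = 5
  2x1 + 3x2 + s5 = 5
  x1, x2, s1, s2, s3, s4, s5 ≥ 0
The point (2.5, 0) satisfies every constraint, so the LP is feasible; the constraints give x1 ≤ 13 and x2 ≤ 5, which with x1, x2 ≥ 0 keep the feasible region inside a bounded box. A feasible, bounded LP attains a finite optimum at a vertex.

Evaluating z = 3x1 + 2x2 at each vertex:
  (2, 0): z = 6
  (2.5, 0): z = 7.5
  (1, 1): z = 5

The LP has an optimal solution: (2.5, 0) with z = 7.5.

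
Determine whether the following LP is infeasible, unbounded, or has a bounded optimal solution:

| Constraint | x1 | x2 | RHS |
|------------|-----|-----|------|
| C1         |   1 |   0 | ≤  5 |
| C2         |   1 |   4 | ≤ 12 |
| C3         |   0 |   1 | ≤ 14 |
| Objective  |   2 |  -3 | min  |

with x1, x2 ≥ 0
The point (0, 3) satisfies every constraint, so the LP is feasible; the constraints give x1 ≤ 5 and x2 ≤ 14, which with x1, x2 ≥ 0 keep the feasible region inside a bounded box. A feasible, bounded LP attains a finite optimum at a vertex.

The LP has an optimal solution: (0, 3) with z = -9.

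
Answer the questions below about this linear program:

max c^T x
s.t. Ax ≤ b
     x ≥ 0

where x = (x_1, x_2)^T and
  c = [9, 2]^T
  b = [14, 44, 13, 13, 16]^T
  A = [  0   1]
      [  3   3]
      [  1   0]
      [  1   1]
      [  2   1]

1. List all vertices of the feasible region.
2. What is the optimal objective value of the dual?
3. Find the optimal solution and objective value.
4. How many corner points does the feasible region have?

1. (0, 0), (8, 0), (3, 10), (0, 13)
2. 72 (by strong duality, equal to the primal optimum)
3. x_1 = 8, x_2 = 0, z = 72
4. 4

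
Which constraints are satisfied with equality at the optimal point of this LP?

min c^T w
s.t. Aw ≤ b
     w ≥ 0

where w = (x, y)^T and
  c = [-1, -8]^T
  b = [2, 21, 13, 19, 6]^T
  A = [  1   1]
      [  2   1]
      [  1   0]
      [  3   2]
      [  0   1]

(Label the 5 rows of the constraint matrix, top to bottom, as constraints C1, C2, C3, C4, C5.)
Optimal: x = 0, y = 2
Slack at optimum:
  C1: slack = 0 (binding)
  C2: slack = 19
  C3: slack = 13
  C4: slack = 15
  C5: slack = 4
  x ≥ 0: x = 0 (binding)
  y ≥ 0: y = 2
Binding constraints: C1, x ≥ 0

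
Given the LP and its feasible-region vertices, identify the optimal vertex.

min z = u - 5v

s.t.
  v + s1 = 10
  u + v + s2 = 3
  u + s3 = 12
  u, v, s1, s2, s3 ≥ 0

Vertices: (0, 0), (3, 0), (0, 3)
(0, 3) with z = -15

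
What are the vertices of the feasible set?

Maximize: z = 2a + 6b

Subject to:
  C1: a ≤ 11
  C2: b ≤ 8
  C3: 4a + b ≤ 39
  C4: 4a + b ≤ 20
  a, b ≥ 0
Each vertex is the intersection of two constraint boundaries that also satisfies all remaining constraints:
  a = 0 and b = 0 → (0, 0)
  4a + b = 20 and b = 0 → (5, 0)
  b = 8 and 4a + b = 20 → (3, 8)
  b = 8 and a = 0 → (0, 8)

Vertices: (0, 0), (5, 0), (3, 8), (0, 8)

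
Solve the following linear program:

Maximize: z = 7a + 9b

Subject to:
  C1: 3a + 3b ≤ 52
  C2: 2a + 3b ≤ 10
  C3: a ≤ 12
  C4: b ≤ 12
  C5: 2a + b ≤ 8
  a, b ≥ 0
Each vertex is the intersection of two constraint boundaries that also satisfies all remaining constraints:
  a = 0 and b = 0 → (0, 0)
  2a + b = 8 and b = 0 → (4, 0)
  2a + 3b = 10 and 2a + b = 8 → (3.5, 1)
  2a + 3b = 10 and a = 0 → (0, 3.333)

Evaluating z = 7a + 9b at each vertex:
  (0, 0): z = 0
  (4, 0): z = 28
  (3.5, 1): z = 33.5
  (0, 3.333): z = 30

The maximum is at (3.5, 1) with z = 33.5.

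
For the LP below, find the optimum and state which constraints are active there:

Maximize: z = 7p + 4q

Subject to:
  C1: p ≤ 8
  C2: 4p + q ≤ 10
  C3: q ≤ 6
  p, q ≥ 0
Optimal: p = 1, q = 6
Slack at optimum:
  C1: slack = 7
  C2: slack = 0 (binding)
  C3: slack = 0 (binding)
  p ≥ 0: p = 1
  q ≥ 0: q = 6
Binding constraints: C2, C3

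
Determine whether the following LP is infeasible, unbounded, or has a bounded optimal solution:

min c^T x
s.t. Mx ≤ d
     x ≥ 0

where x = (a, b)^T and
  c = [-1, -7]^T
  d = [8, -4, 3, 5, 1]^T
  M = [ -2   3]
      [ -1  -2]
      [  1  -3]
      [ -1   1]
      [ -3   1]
Feasible point: (1, 2) satisfies every constraint, so the LP is feasible.
Direction d = (3, 2): for each constraint row a, a·d ≤ 0 —
  (-2)(3) + (3)(2) = 0 ≤ 0
  (-1)(3) + (-2)(2) = -7 ≤ 0
  (1)(3) + (-3)(2) = -3 ≤ 0
  (-1)(3) + (1)(2) = -1 ≤ 0
  (-3)(3) + (1)(2) = -7 ≤ 0
and d ≥ 0, so (1, 2) + t·d stays feasible for every t ≥ 0. Along this ray z = -a - 7b changes by -17 per unit t, so z → −∞.

Unbounded — the objective can decrease without bound over the feasible region.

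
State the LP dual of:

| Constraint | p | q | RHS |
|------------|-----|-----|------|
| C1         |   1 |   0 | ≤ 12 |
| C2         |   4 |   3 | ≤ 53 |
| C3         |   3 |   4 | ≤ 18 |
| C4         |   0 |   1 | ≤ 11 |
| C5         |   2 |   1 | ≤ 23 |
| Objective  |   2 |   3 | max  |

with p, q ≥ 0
Minimize: z = 12y1 + 53y2 + 18y3 + 11y4 + 23y5

Subject to:
  C1: -y1 - 4y2 - 3y3 - 2y5 ≤ -2
  C2: -3y2 - 4y3 - y4 - y5 ≤ -3
  y1, y2, y3, y4, y5 ≥ 0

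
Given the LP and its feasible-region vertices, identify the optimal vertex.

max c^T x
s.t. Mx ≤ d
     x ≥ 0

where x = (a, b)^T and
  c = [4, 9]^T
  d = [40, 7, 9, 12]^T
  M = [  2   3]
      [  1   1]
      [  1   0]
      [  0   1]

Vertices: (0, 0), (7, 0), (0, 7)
(0, 7) with z = 63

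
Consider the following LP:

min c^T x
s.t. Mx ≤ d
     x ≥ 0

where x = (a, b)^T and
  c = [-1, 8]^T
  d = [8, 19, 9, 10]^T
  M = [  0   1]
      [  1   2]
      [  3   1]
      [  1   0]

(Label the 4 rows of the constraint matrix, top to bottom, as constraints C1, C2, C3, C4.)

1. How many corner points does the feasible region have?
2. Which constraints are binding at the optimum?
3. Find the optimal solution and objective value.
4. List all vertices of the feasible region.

1. 4
2. C3, b ≥ 0
3. a = 3, b = 0, z = -3
4. (0, 0), (3, 0), (0.3333, 8), (0, 8)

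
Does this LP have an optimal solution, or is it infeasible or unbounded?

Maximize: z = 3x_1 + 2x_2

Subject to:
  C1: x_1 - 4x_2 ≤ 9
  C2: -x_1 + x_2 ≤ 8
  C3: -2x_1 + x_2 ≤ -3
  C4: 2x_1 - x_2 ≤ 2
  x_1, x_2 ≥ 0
C4 requires 2x_1 - x_2 ≤ 2, while C3 (-2x_1 + x_2 ≤ -3) is equivalent to 2x_1 - x_2 ≥ 3. Together they would need 3 ≤ 2x_1 - x_2 ≤ 2, which is impossible since 3 > 2. No point satisfies all constraints.

The feasible region is empty; the LP is infeasible.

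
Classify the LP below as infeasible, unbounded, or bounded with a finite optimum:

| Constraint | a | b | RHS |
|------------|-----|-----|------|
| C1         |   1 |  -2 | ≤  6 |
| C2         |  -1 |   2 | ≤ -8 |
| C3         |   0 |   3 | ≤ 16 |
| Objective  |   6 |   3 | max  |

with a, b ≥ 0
C1 requires a - 2b ≤ 6, while C2 (-a + 2b ≤ -8) is equivalent to a - 2b ≥ 8. Together they would need 8 ≤ a - 2b ≤ 6, which is impossible since 8 > 6. No point satisfies all constraints.

Infeasible — the constraint set is empty.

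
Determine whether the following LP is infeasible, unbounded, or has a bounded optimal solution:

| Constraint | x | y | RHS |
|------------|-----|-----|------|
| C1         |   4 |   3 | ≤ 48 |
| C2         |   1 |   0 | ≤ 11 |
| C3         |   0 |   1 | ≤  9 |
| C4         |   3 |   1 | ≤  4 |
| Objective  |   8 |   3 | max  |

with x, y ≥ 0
The point (0, 4) satisfies every constraint, so the LP is feasible; the constraints give x ≤ 11 and y ≤ 9, which with x, y ≥ 0 keep the feasible region inside a bounded box. A feasible, bounded LP attains a finite optimum at a vertex.

Evaluating z = 8x + 3y at each vertex:
  (0, 0): z = 0
  (1.333, 0): z = 10.67
  (0, 4): z = 12

The LP has an optimal solution: (0, 4) with z = 12.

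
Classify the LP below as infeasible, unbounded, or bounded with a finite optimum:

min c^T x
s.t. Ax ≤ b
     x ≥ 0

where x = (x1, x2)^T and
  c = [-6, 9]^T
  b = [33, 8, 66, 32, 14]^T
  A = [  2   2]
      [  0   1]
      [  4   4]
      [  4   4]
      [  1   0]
The point (8, 0) satisfies every constraint, so the LP is feasible; the constraints give x1 ≤ 14 and x2 ≤ 8, which with x1, x2 ≥ 0 keep the feasible region inside a bounded box. A feasible, bounded LP attains a finite optimum at a vertex.

Bounded optimum: z* = -48 at (8, 0).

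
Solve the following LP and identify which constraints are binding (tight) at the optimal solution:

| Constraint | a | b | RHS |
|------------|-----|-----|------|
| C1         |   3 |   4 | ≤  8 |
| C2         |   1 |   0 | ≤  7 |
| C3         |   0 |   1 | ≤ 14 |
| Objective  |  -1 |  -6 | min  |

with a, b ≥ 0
Optimal: a = 0, b = 2
Slack at optimum:
  C1: slack = 0 (binding)
  C2: slack = 7
  C3: slack = 12
  a ≥ 0: a = 0 (binding)
  b ≥ 0: b = 2
Binding constraints: C1, a ≥ 0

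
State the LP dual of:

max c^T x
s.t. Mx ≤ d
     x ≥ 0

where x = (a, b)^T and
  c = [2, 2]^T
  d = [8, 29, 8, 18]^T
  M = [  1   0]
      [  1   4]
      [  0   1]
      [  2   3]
Minimize: z = 8y1 + 29y2 + 8y3 + 18y4

Subject to:
  C1: -y1 - y2 - 2y4 ≤ -2
  C2: -4y2 - y3 - 3y4 ≤ -2
  y1, y2, y3, y4 ≥ 0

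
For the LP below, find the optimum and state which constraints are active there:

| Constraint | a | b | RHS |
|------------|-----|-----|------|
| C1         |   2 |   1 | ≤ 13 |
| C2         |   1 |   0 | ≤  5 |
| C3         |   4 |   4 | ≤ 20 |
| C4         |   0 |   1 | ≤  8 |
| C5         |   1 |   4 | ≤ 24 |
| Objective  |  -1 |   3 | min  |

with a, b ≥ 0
Optimal: a = 5, b = 0
Slack at optimum:
  C1: slack = 3
  C2: slack = 0 (binding)
  C3: slack = 0 (binding)
  C4: slack = 8
  C5: slack = 19
  a ≥ 0: a = 5
  b ≥ 0: b = 0 (binding)
Binding constraints: C2, C3, b ≥ 0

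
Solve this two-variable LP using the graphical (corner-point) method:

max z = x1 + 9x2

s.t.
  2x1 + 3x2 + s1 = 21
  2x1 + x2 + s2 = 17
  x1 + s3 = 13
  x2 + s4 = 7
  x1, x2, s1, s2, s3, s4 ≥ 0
x1 = 0, x2 = 7, z = 63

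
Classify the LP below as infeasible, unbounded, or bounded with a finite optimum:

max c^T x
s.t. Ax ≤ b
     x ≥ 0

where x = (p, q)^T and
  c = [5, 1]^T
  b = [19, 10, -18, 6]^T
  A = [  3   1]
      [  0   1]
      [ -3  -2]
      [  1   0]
The point (6, 1) satisfies every constraint, so the LP is feasible; the constraints give p ≤ 6 and q ≤ 10, which with p, q ≥ 0 keep the feasible region inside a bounded box. A feasible, bounded LP attains a finite optimum at a vertex.

Evaluating z = 5p + q at each vertex:
  (6, 0): z = 30
  (6, 1): z = 31
  (3, 10): z = 25
  (0, 10): z = 10
  (0, 9): z = 9

Feasible with finite optimum z* = 31 at (6, 1).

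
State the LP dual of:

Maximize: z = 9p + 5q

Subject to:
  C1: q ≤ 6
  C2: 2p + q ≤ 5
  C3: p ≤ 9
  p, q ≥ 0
Minimize: z = 6y1 + 5y2 + 9y3

Subject to:
  C1: -2y2 - y3 ≤ -9
  C2: -y1 - y2 ≤ -5
  y1, y2, y3 ≥ 0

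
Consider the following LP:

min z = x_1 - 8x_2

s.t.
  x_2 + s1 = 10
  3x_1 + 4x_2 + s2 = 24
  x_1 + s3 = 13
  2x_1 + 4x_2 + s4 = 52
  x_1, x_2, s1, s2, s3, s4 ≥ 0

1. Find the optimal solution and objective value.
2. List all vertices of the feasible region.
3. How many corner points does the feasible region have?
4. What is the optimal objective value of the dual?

1. x_1 = 0, x_2 = 6, z = -48
2. (0, 0), (8, 0), (0, 6)
3. 3
4. -48 (by strong duality, equal to the primal optimum)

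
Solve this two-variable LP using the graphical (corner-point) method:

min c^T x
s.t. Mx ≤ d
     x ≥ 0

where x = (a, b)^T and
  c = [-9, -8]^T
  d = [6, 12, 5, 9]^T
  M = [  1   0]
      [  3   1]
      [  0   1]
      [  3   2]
a = 0, b = 4.5, z = -36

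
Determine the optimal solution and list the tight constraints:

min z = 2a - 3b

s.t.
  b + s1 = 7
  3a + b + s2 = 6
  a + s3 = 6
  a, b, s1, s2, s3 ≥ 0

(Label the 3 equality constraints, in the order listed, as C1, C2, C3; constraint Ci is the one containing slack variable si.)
Optimal: a = 0, b = 6
Binding: C2, a ≥ 0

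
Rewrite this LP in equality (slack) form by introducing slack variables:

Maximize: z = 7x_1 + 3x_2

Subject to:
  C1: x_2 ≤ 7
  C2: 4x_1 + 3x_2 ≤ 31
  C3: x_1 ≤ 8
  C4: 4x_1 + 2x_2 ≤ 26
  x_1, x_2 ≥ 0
max z = 7x_1 + 3x_2

s.t.
  x_2 + s1 = 7
  4x_1 + 3x_2 + s2 = 31
  x_1 + s3 = 8
  4x_1 + 2x_2 + s4 = 26
  x_1, x_2, s1, s2, s3, s4 ≥ 0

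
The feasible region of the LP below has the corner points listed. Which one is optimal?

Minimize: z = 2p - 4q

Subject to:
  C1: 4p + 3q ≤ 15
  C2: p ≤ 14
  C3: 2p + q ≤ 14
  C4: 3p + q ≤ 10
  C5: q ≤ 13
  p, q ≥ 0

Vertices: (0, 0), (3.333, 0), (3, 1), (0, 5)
Evaluating z = 2p - 4q at each vertex:
  (0, 0): z = 0
  (3.333, 0): z = 6.667
  (3, 1): z = 2
  (0, 5): z = -20

The smallest value is z = -20, attained at (0, 5).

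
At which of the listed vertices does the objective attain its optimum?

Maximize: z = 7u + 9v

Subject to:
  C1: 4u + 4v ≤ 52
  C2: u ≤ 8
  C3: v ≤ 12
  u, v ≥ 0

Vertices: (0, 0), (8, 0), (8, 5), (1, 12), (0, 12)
Evaluating z = 7u + 9v at each vertex:
  (0, 0): z = 0
  (8, 0): z = 56
  (8, 5): z = 101
  (1, 12): z = 115
  (0, 12): z = 108

The largest value is z = 115, attained at (1, 12).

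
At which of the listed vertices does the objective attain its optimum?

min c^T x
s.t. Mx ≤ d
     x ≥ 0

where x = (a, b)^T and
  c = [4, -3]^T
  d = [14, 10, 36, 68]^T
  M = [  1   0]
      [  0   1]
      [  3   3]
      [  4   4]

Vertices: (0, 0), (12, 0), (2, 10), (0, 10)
(0, 10) with z = -30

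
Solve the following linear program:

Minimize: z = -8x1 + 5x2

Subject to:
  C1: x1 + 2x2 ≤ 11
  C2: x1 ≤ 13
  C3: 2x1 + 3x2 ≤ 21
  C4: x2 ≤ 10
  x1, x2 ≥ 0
x1 = 10.5, x2 = 0, z = -84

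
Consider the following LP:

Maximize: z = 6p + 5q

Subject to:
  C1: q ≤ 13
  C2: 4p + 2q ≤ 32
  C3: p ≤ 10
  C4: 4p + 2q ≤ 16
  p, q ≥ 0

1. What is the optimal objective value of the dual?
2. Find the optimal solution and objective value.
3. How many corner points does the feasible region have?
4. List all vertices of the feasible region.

1. 40 (by strong duality, equal to the primal optimum)
2. p = 0, q = 8, z = 40
3. 3
4. (0, 0), (4, 0), (0, 8)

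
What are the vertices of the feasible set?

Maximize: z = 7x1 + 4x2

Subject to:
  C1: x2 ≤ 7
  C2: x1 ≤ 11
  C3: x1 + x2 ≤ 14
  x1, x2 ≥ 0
Each vertex is the intersection of two constraint boundaries that also satisfies all remaining constraints:
  x1 = 0 and x2 = 0 → (0, 0)
  x1 = 11 and x2 = 0 → (11, 0)
  x1 = 11 and x1 + x2 = 14 → (11, 3)
  x2 = 7 and x1 + x2 = 14 → (7, 7)
  x2 = 7 and x1 = 0 → (0, 7)

Vertices: (0, 0), (11, 0), (11, 3), (7, 7), (0, 7)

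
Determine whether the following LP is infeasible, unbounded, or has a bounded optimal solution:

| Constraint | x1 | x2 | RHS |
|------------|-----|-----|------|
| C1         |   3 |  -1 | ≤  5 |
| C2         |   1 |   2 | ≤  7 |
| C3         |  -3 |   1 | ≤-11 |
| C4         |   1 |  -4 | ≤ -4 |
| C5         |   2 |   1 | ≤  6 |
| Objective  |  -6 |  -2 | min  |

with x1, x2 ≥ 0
C1 requires 3x1 - x2 ≤ 5, while C3 (-3x1 + x2 ≤ -11) is equivalent to 3x1 - x2 ≥ 11. Together they would need 11 ≤ 3x1 - x2 ≤ 5, which is impossible since 11 > 5. No point satisfies all constraints.

Infeasible — the constraint set is empty.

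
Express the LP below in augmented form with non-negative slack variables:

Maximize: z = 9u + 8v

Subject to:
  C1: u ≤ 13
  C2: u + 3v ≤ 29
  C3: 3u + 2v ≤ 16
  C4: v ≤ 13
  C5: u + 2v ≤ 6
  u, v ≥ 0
max z = 9u + 8v

s.t.
  u + s1 = 13
  u + 3v + s2 = 29
  3u + 2v + s3 = 16
  v + s4 = 13
  u + 2v + s5 = 6
  u, v, s1, s2, s3, s4, s5 ≥ 0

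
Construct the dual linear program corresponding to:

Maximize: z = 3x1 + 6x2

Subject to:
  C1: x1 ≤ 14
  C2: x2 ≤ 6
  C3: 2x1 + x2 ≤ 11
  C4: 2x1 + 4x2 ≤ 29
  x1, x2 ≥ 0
Minimize: z = 14y1 + 6y2 + 11y3 + 29y4

Subject to:
  C1: -y1 - 2y3 - 2y4 ≤ -3
  C2: -y2 - y3 - 4y4 ≤ -6
  y1, y2, y3, y4 ≥ 0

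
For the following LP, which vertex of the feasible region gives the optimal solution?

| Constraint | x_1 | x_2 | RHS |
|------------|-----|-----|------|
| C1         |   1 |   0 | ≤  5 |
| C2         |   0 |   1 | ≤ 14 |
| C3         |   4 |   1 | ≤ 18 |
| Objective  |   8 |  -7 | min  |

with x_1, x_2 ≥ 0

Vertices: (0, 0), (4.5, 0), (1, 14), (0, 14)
(0, 14) with z = -98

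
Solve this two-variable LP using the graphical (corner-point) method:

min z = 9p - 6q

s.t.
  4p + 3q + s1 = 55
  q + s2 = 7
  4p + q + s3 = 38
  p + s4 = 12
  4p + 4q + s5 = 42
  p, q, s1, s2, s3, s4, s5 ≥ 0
Each vertex is the intersection of two constraint boundaries that also satisfies all remaining constraints:
  p = 0 and q = 0 → (0, 0)
  4p + q = 38 and q = 0 → (9.5, 0)
  4p + q = 38 and 4p + 4q = 42 → (9.167, 1.333)
  q = 7 and 4p + 4q = 42 → (3.5, 7)
  q = 7 and p = 0 → (0, 7)

Evaluating z = 9p - 6q at each vertex:
  (0, 0): z = 0
  (9.5, 0): z = 85.5
  (9.167, 1.333): z = 74.5
  (3.5, 7): z = -10.5
  (0, 7): z = -42

The minimum is at (0, 7) with z = -42.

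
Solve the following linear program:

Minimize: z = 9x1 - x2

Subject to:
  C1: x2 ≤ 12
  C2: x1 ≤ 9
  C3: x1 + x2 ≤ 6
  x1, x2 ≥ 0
Each vertex is the intersection of two constraint boundaries that also satisfies all remaining constraints:
  x1 = 0 and x2 = 0 → (0, 0)
  x1 + x2 = 6 and x2 = 0 → (6, 0)
  x1 + x2 = 6 and x1 = 0 → (0, 6)

Evaluating z = 9x1 - x2 at each vertex:
  (0, 0): z = 0
  (6, 0): z = 54
  (0, 6): z = -6

The minimum is at (0, 6) with z = -6.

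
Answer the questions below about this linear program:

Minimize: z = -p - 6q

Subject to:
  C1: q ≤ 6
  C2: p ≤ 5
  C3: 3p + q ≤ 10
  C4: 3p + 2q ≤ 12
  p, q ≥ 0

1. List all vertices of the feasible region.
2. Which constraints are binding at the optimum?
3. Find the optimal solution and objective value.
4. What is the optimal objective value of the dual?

1. (0, 0), (3.333, 0), (2.667, 2), (0, 6)
2. C1, C4, p ≥ 0
3. p = 0, q = 6, z = -36
4. -36 (by strong duality, equal to the primal optimum)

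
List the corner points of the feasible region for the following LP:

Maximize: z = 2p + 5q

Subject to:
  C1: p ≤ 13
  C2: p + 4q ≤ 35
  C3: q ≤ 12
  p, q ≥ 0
Each vertex is the intersection of two constraint boundaries that also satisfies all remaining constraints:
  p = 0 and q = 0 → (0, 0)
  p = 13 and q = 0 → (13, 0)
  p = 13 and p + 4q = 35 → (13, 5.5)
  p + 4q = 35 and p = 0 → (0, 8.75)

Vertices: (0, 0), (13, 0), (13, 5.5), (0, 8.75)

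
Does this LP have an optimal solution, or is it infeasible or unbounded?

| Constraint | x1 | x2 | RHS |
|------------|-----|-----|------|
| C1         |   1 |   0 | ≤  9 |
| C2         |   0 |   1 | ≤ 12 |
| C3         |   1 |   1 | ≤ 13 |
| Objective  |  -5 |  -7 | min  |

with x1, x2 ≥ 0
The point (1, 12) satisfies every constraint, so the LP is feasible; the constraints give x1 ≤ 9 and x2 ≤ 12, which with x1, x2 ≥ 0 keep the feasible region inside a bounded box. A feasible, bounded LP attains a finite optimum at a vertex.

Bounded optimum: z* = -89 at (1, 12).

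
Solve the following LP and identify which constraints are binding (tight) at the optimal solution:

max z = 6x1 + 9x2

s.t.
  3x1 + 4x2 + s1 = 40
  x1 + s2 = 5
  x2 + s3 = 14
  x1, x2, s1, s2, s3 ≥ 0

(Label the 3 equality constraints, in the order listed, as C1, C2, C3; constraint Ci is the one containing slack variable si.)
Optimal: x1 = 0, x2 = 10
Binding: C1, x1 ≥ 0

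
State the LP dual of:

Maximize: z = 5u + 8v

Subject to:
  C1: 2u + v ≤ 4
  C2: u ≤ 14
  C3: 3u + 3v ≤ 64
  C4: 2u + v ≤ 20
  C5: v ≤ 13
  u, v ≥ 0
Minimize: z = 4y1 + 14y2 + 64y3 + 20y4 + 13y5

Subject to:
  C1: -2y1 - y2 - 3y3 - 2y4 ≤ -5
  C2: -y1 - 3y3 - y4 - y5 ≤ -8
  y1, y2, y3, y4, y5 ≥ 0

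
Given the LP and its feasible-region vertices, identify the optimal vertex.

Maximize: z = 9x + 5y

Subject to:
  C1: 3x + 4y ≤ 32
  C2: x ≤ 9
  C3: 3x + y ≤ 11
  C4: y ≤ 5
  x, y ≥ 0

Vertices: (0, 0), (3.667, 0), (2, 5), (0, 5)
(2, 5) with z = 43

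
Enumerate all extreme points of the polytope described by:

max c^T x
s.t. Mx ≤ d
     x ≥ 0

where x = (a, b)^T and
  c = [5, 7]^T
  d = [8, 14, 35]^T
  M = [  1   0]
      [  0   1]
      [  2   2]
Each vertex is the intersection of two constraint boundaries that also satisfies all remaining constraints:
  a = 0 and b = 0 → (0, 0)
  a = 8 and b = 0 → (8, 0)
  a = 8 and 2a + 2b = 35 → (8, 9.5)
  b = 14 and 2a + 2b = 35 → (3.5, 14)
  b = 14 and a = 0 → (0, 14)

Vertices: (0, 0), (8, 0), (8, 9.5), (3.5, 14), (0, 14)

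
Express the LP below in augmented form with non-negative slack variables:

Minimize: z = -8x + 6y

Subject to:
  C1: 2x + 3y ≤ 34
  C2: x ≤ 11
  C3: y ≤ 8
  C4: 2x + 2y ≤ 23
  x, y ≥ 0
min z = -8x + 6y

s.t.
  2x + 3y + s1 = 34
  x + s2 = 11
  y + s3 = 8
  2x + 2y + s4 = 23
  x, y, s1, s2, s3, s4 ≥ 0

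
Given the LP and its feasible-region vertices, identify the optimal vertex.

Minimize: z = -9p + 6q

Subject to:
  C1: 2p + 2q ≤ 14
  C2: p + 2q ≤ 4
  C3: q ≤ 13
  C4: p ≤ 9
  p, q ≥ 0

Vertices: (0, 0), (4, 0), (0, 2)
(4, 0) with z = -36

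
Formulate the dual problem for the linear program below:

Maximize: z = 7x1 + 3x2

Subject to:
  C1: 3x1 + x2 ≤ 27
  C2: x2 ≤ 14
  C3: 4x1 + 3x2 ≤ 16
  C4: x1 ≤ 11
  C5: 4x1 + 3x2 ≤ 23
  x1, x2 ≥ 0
Minimize: z = 27y1 + 14y2 + 16y3 + 11y4 + 23y5

Subject to:
  C1: -3y1 - 4y3 - y4 - 4y5 ≤ -7
  C2: -y1 - y2 - 3y3 - 3y5 ≤ -3
  y1, y2, y3, y4, y5 ≥ 0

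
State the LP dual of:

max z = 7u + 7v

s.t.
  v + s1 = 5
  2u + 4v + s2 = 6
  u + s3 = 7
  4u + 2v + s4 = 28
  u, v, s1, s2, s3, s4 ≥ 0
Minimize: z = 5y1 + 6y2 + 7y3 + 28y4

Subject to:
  C1: -2y2 - y3 - 4y4 ≤ -7
  C2: -y1 - 4y2 - 2y4 ≤ -7
  y1, y2, y3, y4 ≥ 0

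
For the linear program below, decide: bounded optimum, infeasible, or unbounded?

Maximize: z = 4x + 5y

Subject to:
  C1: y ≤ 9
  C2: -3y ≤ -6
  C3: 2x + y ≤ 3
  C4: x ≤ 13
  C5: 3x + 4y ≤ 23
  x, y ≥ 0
The point (0, 3) satisfies every constraint, so the LP is feasible; the constraints give x ≤ 13 and y ≤ 9, which with x, y ≥ 0 keep the feasible region inside a bounded box. A feasible, bounded LP attains a finite optimum at a vertex.

The LP has an optimal solution: (0, 3) with z = 15.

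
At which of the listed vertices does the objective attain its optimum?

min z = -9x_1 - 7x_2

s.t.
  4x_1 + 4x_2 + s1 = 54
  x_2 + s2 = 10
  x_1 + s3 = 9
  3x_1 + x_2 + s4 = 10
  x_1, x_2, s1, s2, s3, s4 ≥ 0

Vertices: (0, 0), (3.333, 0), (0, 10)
(0, 10) with z = -70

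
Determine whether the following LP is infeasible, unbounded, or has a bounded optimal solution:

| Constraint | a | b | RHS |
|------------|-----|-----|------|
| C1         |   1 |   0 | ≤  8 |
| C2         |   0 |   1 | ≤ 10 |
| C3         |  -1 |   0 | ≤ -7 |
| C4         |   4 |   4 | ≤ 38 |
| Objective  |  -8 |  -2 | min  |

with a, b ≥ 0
The point (8, 1.5) satisfies every constraint, so the LP is feasible; the constraints give a ≤ 8 and b ≤ 10, which with a, b ≥ 0 keep the feasible region inside a bounded box. A feasible, bounded LP attains a finite optimum at a vertex.

Evaluating z = -8a - 2b at each vertex:
  (7, 0): z = -56
  (8, 0): z = -64
  (8, 1.5): z = -67
  (7, 2.5): z = -61

The LP has an optimal solution: (8, 1.5) with z = -67.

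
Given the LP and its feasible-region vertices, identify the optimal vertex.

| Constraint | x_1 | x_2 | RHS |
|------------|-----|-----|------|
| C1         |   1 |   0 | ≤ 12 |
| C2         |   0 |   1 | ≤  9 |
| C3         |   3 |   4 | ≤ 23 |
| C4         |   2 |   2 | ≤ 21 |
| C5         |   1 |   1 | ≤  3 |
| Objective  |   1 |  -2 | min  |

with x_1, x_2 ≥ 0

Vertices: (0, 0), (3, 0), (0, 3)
Evaluating z = x_1 - 2x_2 at each vertex:
  (0, 0): z = 0
  (3, 0): z = 3
  (0, 3): z = -6

The smallest value is z = -6, attained at (0, 3).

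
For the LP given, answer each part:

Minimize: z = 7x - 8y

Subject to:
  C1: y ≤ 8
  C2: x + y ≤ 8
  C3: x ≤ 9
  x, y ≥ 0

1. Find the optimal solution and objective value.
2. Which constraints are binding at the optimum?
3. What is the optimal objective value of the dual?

1. x = 0, y = 8, z = -64
2. C1, C2, x ≥ 0
3. -64 (by strong duality, equal to the primal optimum)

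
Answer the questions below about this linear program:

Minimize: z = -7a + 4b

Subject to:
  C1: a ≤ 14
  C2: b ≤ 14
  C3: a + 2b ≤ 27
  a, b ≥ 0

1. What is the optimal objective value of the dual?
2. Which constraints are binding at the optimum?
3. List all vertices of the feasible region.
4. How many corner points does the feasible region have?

1. -98 (by strong duality, equal to the primal optimum)
2. C1, b ≥ 0
3. (0, 0), (14, 0), (14, 6.5), (0, 13.5)
4. 4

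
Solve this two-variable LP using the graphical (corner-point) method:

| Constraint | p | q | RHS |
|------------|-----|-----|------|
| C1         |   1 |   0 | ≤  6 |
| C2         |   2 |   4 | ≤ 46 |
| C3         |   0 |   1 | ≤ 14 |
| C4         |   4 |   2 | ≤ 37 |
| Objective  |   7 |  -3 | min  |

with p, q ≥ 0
Each vertex is the intersection of two constraint boundaries that also satisfies all remaining constraints:
  p = 0 and q = 0 → (0, 0)
  p = 6 and q = 0 → (6, 0)
  p = 6 and 4p + 2q = 37 → (6, 6.5)
  2p + 4q = 46 and 4p + 2q = 37 → (4.667, 9.167)
  2p + 4q = 46 and p = 0 → (0, 11.5)

Evaluating z = 7p - 3q at each vertex:
  (0, 0): z = 0
  (6, 0): z = 42
  (6, 6.5): z = 22.5
  (4.667, 9.167): z = 5.167
  (0, 11.5): z = -34.5

The minimum is at (0, 11.5) with z = -34.5.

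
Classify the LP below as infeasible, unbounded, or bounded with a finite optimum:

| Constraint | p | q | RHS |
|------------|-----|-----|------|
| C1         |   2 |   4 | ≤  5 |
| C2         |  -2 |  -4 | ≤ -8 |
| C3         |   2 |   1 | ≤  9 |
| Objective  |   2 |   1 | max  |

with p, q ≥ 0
C1 requires 2p + 4q ≤ 5, while C2 (-2p - 4q ≤ -8) is equivalent to 2p + 4q ≥ 8. Together they would need 8 ≤ 2p + 4q ≤ 5, which is impossible since 8 > 5. No point satisfies all constraints.

The feasible region is empty; the LP is infeasible.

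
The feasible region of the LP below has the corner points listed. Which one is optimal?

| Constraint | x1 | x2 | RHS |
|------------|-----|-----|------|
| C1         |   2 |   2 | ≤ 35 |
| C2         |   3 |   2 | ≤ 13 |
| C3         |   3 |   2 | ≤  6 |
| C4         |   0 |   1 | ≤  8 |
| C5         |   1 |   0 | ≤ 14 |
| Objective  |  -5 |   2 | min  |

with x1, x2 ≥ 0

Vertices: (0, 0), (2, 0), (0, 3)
Evaluating z = -5x1 + 2x2 at each vertex:
  (0, 0): z = 0
  (2, 0): z = -10
  (0, 3): z = 6

The smallest value is z = -10, attained at (2, 0).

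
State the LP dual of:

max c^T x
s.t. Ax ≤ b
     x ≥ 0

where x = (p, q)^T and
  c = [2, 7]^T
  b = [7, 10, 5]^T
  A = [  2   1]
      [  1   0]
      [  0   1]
Minimize: z = 7y1 + 10y2 + 5y3

Subject to:
  C1: -2y1 - y2 ≤ -2
  C2: -y1 - y3 ≤ -7
  y1, y2, y3 ≥ 0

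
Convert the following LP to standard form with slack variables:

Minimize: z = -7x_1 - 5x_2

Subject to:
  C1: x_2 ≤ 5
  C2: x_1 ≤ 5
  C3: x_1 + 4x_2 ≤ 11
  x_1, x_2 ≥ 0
min z = -7x_1 - 5x_2

s.t.
  x_2 + s1 = 5
  x_1 + s2 = 5
  x_1 + 4x_2 + s3 = 11
  x_1, x_2, s1, s2, s3 ≥ 0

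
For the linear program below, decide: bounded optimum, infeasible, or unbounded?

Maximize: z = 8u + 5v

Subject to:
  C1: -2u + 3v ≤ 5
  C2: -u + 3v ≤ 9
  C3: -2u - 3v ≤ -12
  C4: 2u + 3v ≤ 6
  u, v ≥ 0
C4 requires 2u + 3v ≤ 6, while C3 (-2u - 3v ≤ -12) is equivalent to 2u + 3v ≥ 12. Together they would need 12 ≤ 2u + 3v ≤ 6, which is impossible since 12 > 6. No point satisfies all constraints.

The feasible region is empty; the LP is infeasible.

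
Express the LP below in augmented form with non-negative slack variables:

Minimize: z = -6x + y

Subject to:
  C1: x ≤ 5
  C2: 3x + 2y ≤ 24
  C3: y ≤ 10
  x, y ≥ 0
min z = -6x + y

s.t.
  x + s1 = 5
  3x + 2y + s2 = 24
  y + s3 = 10
  x, y, s1, s2, s3 ≥ 0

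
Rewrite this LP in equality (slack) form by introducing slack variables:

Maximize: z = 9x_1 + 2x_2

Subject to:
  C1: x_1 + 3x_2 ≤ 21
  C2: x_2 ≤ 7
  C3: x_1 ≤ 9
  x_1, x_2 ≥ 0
max z = 9x_1 + 2x_2

s.t.
  x_1 + 3x_2 + s1 = 21
  x_2 + s2 = 7
  x_1 + s3 = 9
  x_1, x_2, s1, s2, s3 ≥ 0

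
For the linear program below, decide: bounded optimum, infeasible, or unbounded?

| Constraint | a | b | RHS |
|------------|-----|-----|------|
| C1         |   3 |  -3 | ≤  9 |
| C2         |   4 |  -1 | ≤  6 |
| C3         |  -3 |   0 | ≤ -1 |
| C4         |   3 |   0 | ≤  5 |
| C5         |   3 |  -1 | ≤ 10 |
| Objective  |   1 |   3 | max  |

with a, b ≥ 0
Feasible point: (1, 0) satisfies every constraint, so the LP is feasible.
Direction d = (0, 1): for each constraint row a, a·d ≤ 0 —
  (3)(0) + (-3)(1) = -3 ≤ 0
  (4)(0) + (-1)(1) = -1 ≤ 0
  (-3)(0) + (0)(1) = 0 ≤ 0
  (3)(0) + (0)(1) = 0 ≤ 0
  (3)(0) + (-1)(1) = -1 ≤ 0
and d ≥ 0, so (1, 0) + t·d stays feasible for every t ≥ 0. Along this ray z = a + 3b changes by 3 per unit t, so z → +∞.

Unbounded — the objective can increase without bound over the feasible region.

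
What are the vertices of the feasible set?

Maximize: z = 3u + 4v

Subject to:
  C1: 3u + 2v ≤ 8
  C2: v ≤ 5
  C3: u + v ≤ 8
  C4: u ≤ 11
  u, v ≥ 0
Each vertex is the intersection of two constraint boundaries that also satisfies all remaining constraints:
  u = 0 and v = 0 → (0, 0)
  3u + 2v = 8 and v = 0 → (2.667, 0)
  3u + 2v = 8 and u = 0 → (0, 4)

Vertices: (0, 0), (2.667, 0), (0, 4)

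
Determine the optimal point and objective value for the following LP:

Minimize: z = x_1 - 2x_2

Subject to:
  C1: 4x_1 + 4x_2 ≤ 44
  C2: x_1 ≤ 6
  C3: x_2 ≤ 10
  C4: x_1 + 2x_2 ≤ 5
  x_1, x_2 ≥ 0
x_1 = 0, x_2 = 2.5, z = -5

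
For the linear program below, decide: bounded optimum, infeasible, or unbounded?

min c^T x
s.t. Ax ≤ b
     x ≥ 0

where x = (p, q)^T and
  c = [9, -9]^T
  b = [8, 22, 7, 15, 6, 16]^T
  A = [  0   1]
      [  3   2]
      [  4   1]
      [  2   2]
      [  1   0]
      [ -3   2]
The point (0, 7) satisfies every constraint, so the LP is feasible; the constraints give p ≤ 6 and q ≤ 8, which with p, q ≥ 0 keep the feasible region inside a bounded box. A feasible, bounded LP attains a finite optimum at a vertex.

The LP has an optimal solution: (0, 7) with z = -63.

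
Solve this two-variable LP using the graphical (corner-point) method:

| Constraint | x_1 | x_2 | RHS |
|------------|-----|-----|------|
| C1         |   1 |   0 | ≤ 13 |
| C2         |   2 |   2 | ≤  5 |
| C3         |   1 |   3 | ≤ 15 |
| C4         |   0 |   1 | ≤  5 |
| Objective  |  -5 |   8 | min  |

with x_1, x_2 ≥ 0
Each vertex is the intersection of two constraint boundaries that also satisfies all remaining constraints:
  x_1 = 0 and x_2 = 0 → (0, 0)
  2x_1 + 2x_2 = 5 and x_2 = 0 → (2.5, 0)
  2x_1 + 2x_2 = 5 and x_1 = 0 → (0, 2.5)

Evaluating z = -5x_1 + 8x_2 at each vertex:
  (0, 0): z = 0
  (2.5, 0): z = -12.5
  (0, 2.5): z = 20

The minimum is at (2.5, 0) with z = -12.5.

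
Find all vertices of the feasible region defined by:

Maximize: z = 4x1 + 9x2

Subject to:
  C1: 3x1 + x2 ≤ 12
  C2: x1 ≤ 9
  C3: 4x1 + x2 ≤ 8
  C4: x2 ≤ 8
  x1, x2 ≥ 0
Each vertex is the intersection of two constraint boundaries that also satisfies all remaining constraints:
  x1 = 0 and x2 = 0 → (0, 0)
  4x1 + x2 = 8 and x2 = 0 → (2, 0)
  4x1 + x2 = 8 and x2 = 8 → (0, 8)

Vertices: (0, 0), (2, 0), (0, 8)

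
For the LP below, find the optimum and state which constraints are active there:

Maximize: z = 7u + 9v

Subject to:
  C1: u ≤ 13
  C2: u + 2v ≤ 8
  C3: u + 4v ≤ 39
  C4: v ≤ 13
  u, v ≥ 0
Optimal: u = 8, v = 0
Binding: C2, v ≥ 0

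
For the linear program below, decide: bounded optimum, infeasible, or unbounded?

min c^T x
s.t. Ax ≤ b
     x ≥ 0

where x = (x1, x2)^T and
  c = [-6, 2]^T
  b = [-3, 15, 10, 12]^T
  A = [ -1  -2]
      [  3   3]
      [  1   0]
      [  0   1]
The point (5, 0) satisfies every constraint, so the LP is feasible; the constraints give x1 ≤ 10 and x2 ≤ 12, which with x1, x2 ≥ 0 keep the feasible region inside a bounded box. A feasible, bounded LP attains a finite optimum at a vertex.

Evaluating z = -6x1 + 2x2 at each vertex:
  (0, 1.5): z = 3
  (3, 0): z = -18
  (5, 0): z = -30
  (0, 5): z = 10

The LP has an optimal solution: (5, 0) with z = -30.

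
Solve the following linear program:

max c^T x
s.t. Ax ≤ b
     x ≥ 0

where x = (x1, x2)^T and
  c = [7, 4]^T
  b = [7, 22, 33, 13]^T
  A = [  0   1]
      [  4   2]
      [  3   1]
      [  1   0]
x1 = 2, x2 = 7, z = 42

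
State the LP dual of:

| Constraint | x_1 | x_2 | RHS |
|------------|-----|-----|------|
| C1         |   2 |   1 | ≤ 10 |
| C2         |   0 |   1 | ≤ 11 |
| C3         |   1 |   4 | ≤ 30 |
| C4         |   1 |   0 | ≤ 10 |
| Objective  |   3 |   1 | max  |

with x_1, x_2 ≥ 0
Minimize: z = 10y1 + 11y2 + 30y3 + 10y4

Subject to:
  C1: -2y1 - y3 - y4 ≤ -3
  C2: -y1 - y2 - 4y3 ≤ -1
  y1, y2, y3, y4 ≥ 0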